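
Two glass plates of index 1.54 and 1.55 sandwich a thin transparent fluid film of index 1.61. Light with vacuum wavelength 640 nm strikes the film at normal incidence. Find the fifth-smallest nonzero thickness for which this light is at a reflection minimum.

994 nm

Top surface (1.54 → 1.61): reflection off a higher-index medium gives a half-wave phase shift.
Ray reflecting at the bottom interface goes from n = 1.61 toward n = 1.55: no phase shift.
Net: one phase inversion between the two reflected rays.
With one net inversion, destructive interference in reflection requires 2 n t = m λ.
The fifth-smallest nonzero thickness corresponds to m = 5: t = m λ / (2 n) = 5.00 × 640 / (2 × 1.61) = 994 nm.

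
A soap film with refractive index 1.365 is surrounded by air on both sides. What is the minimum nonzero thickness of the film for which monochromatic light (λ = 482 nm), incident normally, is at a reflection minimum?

177 nm

At the upper boundary (n = 1.0 to n = 1.365) the reflected ray undergoes a half-wave phase shift.
Bottom surface (1.365 → 1.0): reflection off a lower-index medium gives no phase shift.
Exactly one π shift → a net half-wave offset.
So the condition for destructive reflection is 2 n t = m λ.
Minimum nonzero at m = 1: t = λ / (2 n) = 482 / (2 × 1.365) = 177 nm.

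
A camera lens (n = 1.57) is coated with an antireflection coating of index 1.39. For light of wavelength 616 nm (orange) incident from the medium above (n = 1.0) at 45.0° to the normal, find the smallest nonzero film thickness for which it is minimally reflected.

129 nm

At the upper boundary (n = 1.0 to n = 1.39) the reflected ray undergoes a half-wave phase shift.
At the lower boundary (n = 1.39 to n = 1.57) the reflected ray undergoes a half-wave phase shift.
Zero or two π shifts → no net half-wave offset.
For weak reflection here: 2 n t cos θ_r = (m + ½) λ.
Snell's law: 1.0 sin 45.0° = 1.39 sin θ_r → sin θ_r = 0.509, cos θ_r = 0.861.
Minimum at m = 0: t = λ / (4 n cos θ_r) = 616 / (4 × 1.39 × 0.861) = 129 nm.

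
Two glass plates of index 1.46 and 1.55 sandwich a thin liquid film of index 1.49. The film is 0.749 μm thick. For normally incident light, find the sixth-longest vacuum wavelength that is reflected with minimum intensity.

Ray reflecting at the top interface goes from n = 1.46 toward n = 1.49: a half-wave phase shift.
Bottom surface (1.49 → 1.55): reflection off a higher-index medium gives a half-wave phase shift.
Net: no relative phase inversion (both shifts match).
With no net inversion, destructive interference in reflection requires 2 n t = (m + ½) λ.
λ = 2 n t / (m + ½). The sixth-longest wavelength is m = 5: λ = 2 × 1.49 × 749 / 5.50 = 406 nm.

406 nm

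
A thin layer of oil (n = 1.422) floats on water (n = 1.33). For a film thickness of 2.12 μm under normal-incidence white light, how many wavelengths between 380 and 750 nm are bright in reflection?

Ray reflecting at the top interface goes from n = 1.0 toward n = 1.422: a half-wave phase shift.
Bottom surface (1.422 → 1.33): reflection off a lower-index medium gives no phase shift.
Net: one phase inversion between the two reflected rays.
So the condition for constructive reflection is 2 n t = (m + ½) λ.
λ = 2 n t / (m + ½) = 6029 / (m + ½) nm.
m=7: 804 nm (IR); m=8: 709 nm (visible); m=9: 635 nm (visible); m=10: 574 nm (visible); m=11: 524 nm (visible); m=12: 482 nm (visible); m=13: 447 nm (visible); m=14: 416 nm (visible); m=15: 389 nm (visible); m=16: 365 nm (UV).

8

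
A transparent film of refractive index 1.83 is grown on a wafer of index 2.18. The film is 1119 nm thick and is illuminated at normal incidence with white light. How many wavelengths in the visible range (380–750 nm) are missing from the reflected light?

6

Top surface (1.0 → 1.83): reflection off a higher-index medium gives a half-wave phase shift.
Bottom surface (1.83 → 2.18): reflection off a higher-index medium gives a half-wave phase shift.
Zero or two π shifts → no net half-wave offset.
With no net inversion, destructive interference in reflection requires 2 n t = (m + ½) λ.
λ = 2 n t / (m + ½) = 4096 / (m + ½) nm.
m=4: 910 nm (IR); m=5: 745 nm (visible); m=6: 630 nm (visible); m=7: 546 nm (visible); m=8: 482 nm (visible); m=9: 431 nm (visible); m=10: 390 nm (visible); m=11: 356 nm (UV).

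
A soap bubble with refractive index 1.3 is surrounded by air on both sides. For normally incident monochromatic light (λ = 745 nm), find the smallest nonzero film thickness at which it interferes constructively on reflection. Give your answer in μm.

Top surface (1.0 → 1.3): reflection off a higher-index medium gives a half-wave phase shift.
At the lower boundary (n = 1.3 to n = 1.0) the reflected ray undergoes no phase shift.
The two reflections differ by half a wavelength.
For bright reflection here: 2 n t = (m + ½) λ.
Minimum at m = 0: t = λ / (4 n) = 745 / (4 × 1.3) = 143 nm.

0.143 μm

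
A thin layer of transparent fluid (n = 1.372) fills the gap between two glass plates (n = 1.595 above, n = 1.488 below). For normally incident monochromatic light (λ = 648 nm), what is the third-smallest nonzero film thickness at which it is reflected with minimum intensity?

At the upper boundary (n = 1.595 to n = 1.372) the reflected ray undergoes no phase shift.
Bottom surface (1.372 → 1.488): reflection off a higher-index medium gives a half-wave phase shift.
Exactly one π shift → a net half-wave offset.
So the condition for destructive reflection is 2 n t = m λ.
The third-smallest nonzero thickness corresponds to m = 3: t = m λ / (2 n) = 3.00 × 648 / (2 × 1.372) = 708 nm.

708 nm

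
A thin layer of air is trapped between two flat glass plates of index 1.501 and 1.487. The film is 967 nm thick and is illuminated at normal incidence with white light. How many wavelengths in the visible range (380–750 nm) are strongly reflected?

2

At the upper boundary (n = 1.501 to n = 1.0) the reflected ray undergoes no phase shift.
Bottom surface (1.0 → 1.487): reflection off a higher-index medium gives a half-wave phase shift.
Net: one phase inversion between the two reflected rays.
For maximum reflection here: 2 n t = (m + ½) λ.
λ = 2 n t / (m + ½) = 1934 / (m + ½) nm.
m=2: 774 nm (IR); m=3: 553 nm (visible); m=4: 430 nm (visible); m=5: 352 nm (UV).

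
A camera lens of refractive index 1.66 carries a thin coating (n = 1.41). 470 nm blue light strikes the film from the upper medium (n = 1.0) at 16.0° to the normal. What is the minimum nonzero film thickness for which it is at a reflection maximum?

170 nm

Top surface (1.0 → 1.41): reflection off a higher-index medium gives a half-wave phase shift.
At the lower boundary (n = 1.41 to n = 1.66) the reflected ray undergoes a half-wave phase shift.
The two reflections carry the same phase change, so no net offset.
So the condition for constructive reflection is 2 n t cos θ_r = m λ.
Snell's law: 1.0 sin 16.0° = 1.41 sin θ_r → sin θ_r = 0.195, cos θ_r = 0.981.
Minimum nonzero at m = 1: t = λ / (2 n cos θ_r) = 470 / (2 × 1.41 × 0.981) = 170 nm.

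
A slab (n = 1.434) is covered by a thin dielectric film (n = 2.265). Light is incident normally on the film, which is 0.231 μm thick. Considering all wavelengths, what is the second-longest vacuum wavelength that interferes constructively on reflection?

Ray reflecting at the top interface goes from n = 1.0 toward n = 2.265: a half-wave phase shift.
At the lower boundary (n = 2.265 to n = 1.434) the reflected ray undergoes no phase shift.
Net: one phase inversion between the two reflected rays.
So the condition for constructive reflection is 2 n t = (m + ½) λ.
λ = 2 n t / (m + ½). The second-longest wavelength is m = 1: λ = 2 × 2.265 × 231 / 1.50 = 698 nm.

698 nm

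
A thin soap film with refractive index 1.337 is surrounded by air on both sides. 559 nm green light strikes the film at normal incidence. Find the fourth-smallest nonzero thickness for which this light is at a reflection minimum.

At the upper boundary (n = 1.0 to n = 1.337) the reflected ray undergoes a half-wave phase shift.
At the lower boundary (n = 1.337 to n = 1.0) the reflected ray undergoes no phase shift.
Net: one phase inversion between the two reflected rays.
With one net inversion, destructive interference in reflection requires 2 n t = m λ.
The fourth-smallest nonzero thickness corresponds to m = 4: t = m λ / (2 n) = 4.00 × 559 / (2 × 1.337) = 836 nm.

836 nm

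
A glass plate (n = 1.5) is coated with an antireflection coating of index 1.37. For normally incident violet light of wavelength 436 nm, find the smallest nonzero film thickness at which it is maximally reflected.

159 nm

Top surface (1.0 → 1.37): reflection off a higher-index medium gives a half-wave phase shift.
Bottom surface (1.37 → 1.5): reflection off a higher-index medium gives a half-wave phase shift.
The two reflections carry the same phase change, so no net offset.
For maximum reflection here: 2 n t = m λ.
Minimum nonzero at m = 1: t = λ / (2 n) = 436 / (2 × 1.37) = 159 nm.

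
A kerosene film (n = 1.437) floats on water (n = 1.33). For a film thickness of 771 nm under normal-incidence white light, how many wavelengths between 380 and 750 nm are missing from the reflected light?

At the upper boundary (n = 1.0 to n = 1.437) the reflected ray undergoes a half-wave phase shift.
At the lower boundary (n = 1.437 to n = 1.33) the reflected ray undergoes no phase shift.
The two reflections differ by half a wavelength.
So the condition for destructive reflection is 2 n t = m λ.
λ = 2 n t / m = 2216 / m nm.
m=2: 1108 nm (IR); m=3: 739 nm (visible); m=4: 554 nm (visible); m=5: 443 nm (visible); m=6: 369 nm (UV).

3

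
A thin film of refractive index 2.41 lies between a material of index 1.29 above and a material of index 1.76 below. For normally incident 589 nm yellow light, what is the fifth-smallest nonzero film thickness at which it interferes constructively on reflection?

At the upper boundary (n = 1.29 to n = 2.41) the reflected ray undergoes a half-wave phase shift.
Bottom surface (2.41 → 1.76): reflection off a lower-index medium gives no phase shift.
Net: one phase inversion between the two reflected rays.
With one net inversion, constructive interference in reflection requires 2 n t = (m + ½) λ.
The fifth-smallest nonzero thickness corresponds to m = 4: t = (m + ½) λ / (2 n) = 4.50 × 589 / (2 × 2.41) = 550 nm.

550 nm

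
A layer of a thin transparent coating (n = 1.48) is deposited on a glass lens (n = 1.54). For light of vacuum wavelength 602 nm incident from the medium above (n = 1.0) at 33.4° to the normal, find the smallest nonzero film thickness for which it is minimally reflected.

110 nm

Ray reflecting at the top interface goes from n = 1.0 toward n = 1.48: a half-wave phase shift.
Bottom surface (1.48 → 1.54): reflection off a higher-index medium gives a half-wave phase shift.
Net: no relative phase inversion (both shifts match).
For weak reflection here: 2 n t cos θ_r = (m + ½) λ.
Snell's law: 1.0 sin 33.4° = 1.48 sin θ_r → sin θ_r = 0.372, cos θ_r = 0.928.
Minimum at m = 0: t = λ / (4 n cos θ_r) = 602 / (4 × 1.48 × 0.928) = 110 nm.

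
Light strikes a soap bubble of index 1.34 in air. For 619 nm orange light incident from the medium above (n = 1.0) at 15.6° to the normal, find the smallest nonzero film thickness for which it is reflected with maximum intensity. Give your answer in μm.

At the upper boundary (n = 1.0 to n = 1.34) the reflected ray undergoes a half-wave phase shift.
At the lower boundary (n = 1.34 to n = 1.0) the reflected ray undergoes no phase shift.
Exactly one π shift → a net half-wave offset.
So the condition for constructive reflection is 2 n t cos θ_r = (m + ½) λ.
Snell's law: 1.0 sin 15.6° = 1.34 sin θ_r → sin θ_r = 0.201, cos θ_r = 0.980.
Minimum at m = 0: t = λ / (4 n cos θ_r) = 619 / (4 × 1.34 × 0.980) = 118 nm.

0.118 μm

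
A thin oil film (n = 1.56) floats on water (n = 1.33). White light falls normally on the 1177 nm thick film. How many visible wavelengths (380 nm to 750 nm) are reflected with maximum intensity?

At the upper boundary (n = 1.0 to n = 1.56) the reflected ray undergoes a half-wave phase shift.
Ray reflecting at the bottom interface goes from n = 1.56 toward n = 1.33: no phase shift.
Net: one phase inversion between the two reflected rays.
With one net inversion, constructive interference in reflection requires 2 n t = (m + ½) λ.
λ = 2 n t / (m + ½) = 3672 / (m + ½) nm.
m=4: 816 nm (IR); m=5: 668 nm (visible); m=6: 565 nm (visible); m=7: 490 nm (visible); m=8: 432 nm (visible); m=9: 387 nm (visible); m=10: 350 nm (UV).

5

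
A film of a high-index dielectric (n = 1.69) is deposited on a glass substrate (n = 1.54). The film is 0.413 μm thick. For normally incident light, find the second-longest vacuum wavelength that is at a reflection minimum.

Top surface (1.0 → 1.69): reflection off a higher-index medium gives a half-wave phase shift.
At the lower boundary (n = 1.69 to n = 1.54) the reflected ray undergoes no phase shift.
The two reflections differ by half a wavelength.
So the condition for destructive reflection is 2 n t = m λ.
λ = 2 n t / m. The second-longest wavelength is m = 2: λ = 2 × 1.69 × 413 / 2.00 = 698 nm.

698 nm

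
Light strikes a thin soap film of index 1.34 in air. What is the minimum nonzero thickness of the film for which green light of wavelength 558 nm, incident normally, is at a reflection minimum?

208 nm

At the upper boundary (n = 1.0 to n = 1.34) the reflected ray undergoes a half-wave phase shift.
At the lower boundary (n = 1.34 to n = 1.0) the reflected ray undergoes no phase shift.
Exactly one π shift → a net half-wave offset.
So the condition for destructive reflection is 2 n t = m λ.
Minimum nonzero at m = 1: t = λ / (2 n) = 558 / (2 × 1.34) = 208 nm.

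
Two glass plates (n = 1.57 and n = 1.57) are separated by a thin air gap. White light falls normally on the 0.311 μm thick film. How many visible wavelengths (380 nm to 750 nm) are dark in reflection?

Top surface (1.57 → 1.0): reflection off a lower-index medium gives no phase shift.
At the lower boundary (n = 1.0 to n = 1.57) the reflected ray undergoes a half-wave phase shift.
Net: one phase inversion between the two reflected rays.
For minimum reflection here: 2 n t = m λ.
λ = 2 n t / m = 622 / m nm.
m=1: 622 nm (visible); m=2: 311 nm (UV).

1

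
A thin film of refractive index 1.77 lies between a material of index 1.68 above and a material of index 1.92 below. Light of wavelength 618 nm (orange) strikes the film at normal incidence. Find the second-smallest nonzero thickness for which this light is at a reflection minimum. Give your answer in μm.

0.262 μm

Ray reflecting at the top interface goes from n = 1.68 toward n = 1.77: a half-wave phase shift.
Ray reflecting at the bottom interface goes from n = 1.77 toward n = 1.92: a half-wave phase shift.
Net: no relative phase inversion (both shifts match).
With no net inversion, destructive interference in reflection requires 2 n t = (m + ½) λ.
The second-smallest nonzero thickness corresponds to m = 1: t = (m + ½) λ / (2 n) = 1.50 × 618 / (2 × 1.77) = 262 nm.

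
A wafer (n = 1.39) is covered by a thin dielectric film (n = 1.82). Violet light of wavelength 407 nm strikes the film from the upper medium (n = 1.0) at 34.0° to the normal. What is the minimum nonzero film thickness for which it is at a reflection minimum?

Top surface (1.0 → 1.82): reflection off a higher-index medium gives a half-wave phase shift.
Bottom surface (1.82 → 1.39): reflection off a lower-index medium gives no phase shift.
Exactly one π shift → a net half-wave offset.
With one net inversion, destructive interference in reflection requires 2 n t cos θ_r = m λ.
Snell's law: 1.0 sin 34.0° = 1.82 sin θ_r → sin θ_r = 0.307, cos θ_r = 0.952.
Minimum nonzero at m = 1: t = λ / (2 n cos θ_r) = 407 / (2 × 1.82 × 0.952) = 117 nm.

117 nm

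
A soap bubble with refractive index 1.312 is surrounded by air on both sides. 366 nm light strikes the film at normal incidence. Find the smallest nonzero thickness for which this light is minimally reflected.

139 nm

At the upper boundary (n = 1.0 to n = 1.312) the reflected ray undergoes a half-wave phase shift.
Bottom surface (1.312 → 1.0): reflection off a lower-index medium gives no phase shift.
The two reflections differ by half a wavelength.
So the condition for destructive reflection is 2 n t = m λ.
The smallest nonzero thickness corresponds to m = 1: t = m λ / (2 n) = 1.00 × 366 / (2 × 1.312) = 139 nm.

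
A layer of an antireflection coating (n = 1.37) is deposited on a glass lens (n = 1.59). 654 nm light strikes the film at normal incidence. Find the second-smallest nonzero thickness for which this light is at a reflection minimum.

Ray reflecting at the top interface goes from n = 1.0 toward n = 1.37: a half-wave phase shift.
At the lower boundary (n = 1.37 to n = 1.59) the reflected ray undergoes a half-wave phase shift.
Net: no relative phase inversion (both shifts match).
With no net inversion, destructive interference in reflection requires 2 n t = (m + ½) λ.
The second-smallest nonzero thickness corresponds to m = 1: t = (m + ½) λ / (2 n) = 1.50 × 654 / (2 × 1.37) = 358 nm.

358 nm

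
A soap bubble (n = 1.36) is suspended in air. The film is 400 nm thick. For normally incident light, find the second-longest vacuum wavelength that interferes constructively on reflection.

Top surface (1.0 → 1.36): reflection off a higher-index medium gives a half-wave phase shift.
Bottom surface (1.36 → 1.0): reflection off a lower-index medium gives no phase shift.
Net: one phase inversion between the two reflected rays.
For maximum reflection here: 2 n t = (m + ½) λ.
λ = 2 n t / (m + ½). The second-longest wavelength is m = 1: λ = 2 × 1.36 × 400 / 1.50 = 725 nm.

725 nm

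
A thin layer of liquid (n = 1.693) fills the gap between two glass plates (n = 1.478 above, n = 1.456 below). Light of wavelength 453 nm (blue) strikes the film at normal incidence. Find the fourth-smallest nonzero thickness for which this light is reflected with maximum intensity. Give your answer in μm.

Top surface (1.478 → 1.693): reflection off a higher-index medium gives a half-wave phase shift.
Bottom surface (1.693 → 1.456): reflection off a lower-index medium gives no phase shift.
The two reflections differ by half a wavelength.
With one net inversion, constructive interference in reflection requires 2 n t = (m + ½) λ.
The fourth-smallest nonzero thickness corresponds to m = 3: t = (m + ½) λ / (2 n) = 3.50 × 453 / (2 × 1.693) = 468 nm.

0.468 μm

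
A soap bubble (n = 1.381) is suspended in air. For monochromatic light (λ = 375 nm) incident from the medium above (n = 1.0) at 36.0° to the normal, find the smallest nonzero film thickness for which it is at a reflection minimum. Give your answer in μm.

0.150 μm

Top surface (1.0 → 1.381): reflection off a higher-index medium gives a half-wave phase shift.
Bottom surface (1.381 → 1.0): reflection off a lower-index medium gives no phase shift.
Exactly one π shift → a net half-wave offset.
With one net inversion, destructive interference in reflection requires 2 n t cos θ_r = m λ.
Snell's law: 1.0 sin 36.0° = 1.381 sin θ_r → sin θ_r = 0.426, cos θ_r = 0.905.
Minimum nonzero at m = 1: t = λ / (2 n cos θ_r) = 375 / (2 × 1.381 × 0.905) = 150 nm.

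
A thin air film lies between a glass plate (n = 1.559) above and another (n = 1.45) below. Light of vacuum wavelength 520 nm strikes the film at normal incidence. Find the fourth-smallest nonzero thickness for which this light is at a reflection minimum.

1040 nm

At the upper boundary (n = 1.559 to n = 1.0) the reflected ray undergoes no phase shift.
Ray reflecting at the bottom interface goes from n = 1.0 toward n = 1.45: a half-wave phase shift.
Exactly one π shift → a net half-wave offset.
With one net inversion, destructive interference in reflection requires 2 n t = m λ.
The fourth-smallest nonzero thickness corresponds to m = 4: t = m λ / (2 n) = 4.00 × 520 / (2 × 1.0) = 1040 nm.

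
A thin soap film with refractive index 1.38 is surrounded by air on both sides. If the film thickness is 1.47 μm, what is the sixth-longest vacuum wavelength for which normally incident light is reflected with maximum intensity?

738 nm

Ray reflecting at the top interface goes from n = 1.0 toward n = 1.38: a half-wave phase shift.
Ray reflecting at the bottom interface goes from n = 1.38 toward n = 1.0: no phase shift.
Net: one phase inversion between the two reflected rays.
For maximum reflection here: 2 n t = (m + ½) λ.
λ = 2 n t / (m + ½). The sixth-longest wavelength is m = 5: λ = 2 × 1.38 × 1470 / 5.50 = 738 nm.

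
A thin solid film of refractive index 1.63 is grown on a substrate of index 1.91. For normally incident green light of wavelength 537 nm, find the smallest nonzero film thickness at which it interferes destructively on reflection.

Top surface (1.0 → 1.63): reflection off a higher-index medium gives a half-wave phase shift.
At the lower boundary (n = 1.63 to n = 1.91) the reflected ray undergoes a half-wave phase shift.
Net: no relative phase inversion (both shifts match).
For minimum reflection here: 2 n t = (m + ½) λ.
Minimum at m = 0: t = λ / (4 n) = 537 / (4 × 1.63) = 82.4 nm.

82.4 nm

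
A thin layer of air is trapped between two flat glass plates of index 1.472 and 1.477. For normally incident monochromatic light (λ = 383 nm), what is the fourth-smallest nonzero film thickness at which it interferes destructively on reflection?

At the upper boundary (n = 1.472 to n = 1.0) the reflected ray undergoes no phase shift.
Bottom surface (1.0 → 1.477): reflection off a higher-index medium gives a half-wave phase shift.
Exactly one π shift → a net half-wave offset.
With one net inversion, destructive interference in reflection requires 2 n t = m λ.
The fourth-smallest nonzero thickness corresponds to m = 4: t = m λ / (2 n) = 4.00 × 383 / (2 × 1.0) = 766 nm.

766 nm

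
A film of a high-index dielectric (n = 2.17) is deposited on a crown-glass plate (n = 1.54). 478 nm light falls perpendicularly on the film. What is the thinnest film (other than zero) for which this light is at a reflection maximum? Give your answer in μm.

0.0551 μm

At the upper boundary (n = 1.0 to n = 2.17) the reflected ray undergoes a half-wave phase shift.
At the lower boundary (n = 2.17 to n = 1.54) the reflected ray undergoes no phase shift.
The two reflections differ by half a wavelength.
With one net inversion, constructive interference in reflection requires 2 n t = (m + ½) λ.
Minimum at m = 0: t = λ / (4 n) = 478 / (4 × 2.17) = 55.1 nm.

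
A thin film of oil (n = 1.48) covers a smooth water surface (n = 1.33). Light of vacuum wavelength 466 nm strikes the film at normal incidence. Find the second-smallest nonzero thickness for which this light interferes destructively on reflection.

315 nm

Ray reflecting at the top interface goes from n = 1.0 toward n = 1.48: a half-wave phase shift.
Ray reflecting at the bottom interface goes from n = 1.48 toward n = 1.33: no phase shift.
The two reflections differ by half a wavelength.
For weak reflection here: 2 n t = m λ.
The second-smallest nonzero thickness corresponds to m = 2: t = m λ / (2 n) = 2.00 × 466 / (2 × 1.48) = 315 nm.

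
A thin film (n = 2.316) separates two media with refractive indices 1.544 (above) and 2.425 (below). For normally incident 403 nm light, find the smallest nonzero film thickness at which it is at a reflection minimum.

At the upper boundary (n = 1.544 to n = 2.316) the reflected ray undergoes a half-wave phase shift.
At the lower boundary (n = 2.316 to n = 2.425) the reflected ray undergoes a half-wave phase shift.
Zero or two π shifts → no net half-wave offset.
For minimum reflection here: 2 n t = (m + ½) λ.
Minimum at m = 0: t = λ / (4 n) = 403 / (4 × 2.316) = 43.5 nm.

43.5 nm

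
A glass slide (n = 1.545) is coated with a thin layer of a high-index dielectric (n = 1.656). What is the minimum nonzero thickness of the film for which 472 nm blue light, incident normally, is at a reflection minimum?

Top surface (1.0 → 1.656): reflection off a higher-index medium gives a half-wave phase shift.
Ray reflecting at the bottom interface goes from n = 1.656 toward n = 1.545: no phase shift.
The two reflections differ by half a wavelength.
For weak reflection here: 2 n t = m λ.
Minimum nonzero at m = 1: t = λ / (2 n) = 472 / (2 × 1.656) = 143 nm.

143 nm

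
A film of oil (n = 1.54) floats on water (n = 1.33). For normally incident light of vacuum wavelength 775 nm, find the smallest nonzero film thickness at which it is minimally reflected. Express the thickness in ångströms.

Ray reflecting at the top interface goes from n = 1.0 toward n = 1.54: a half-wave phase shift.
At the lower boundary (n = 1.54 to n = 1.33) the reflected ray undergoes no phase shift.
The two reflections differ by half a wavelength.
For minimum reflection here: 2 n t = m λ.
Minimum nonzero at m = 1: t = λ / (2 n) = 775 / (2 × 1.54) = 252 nm.

2516 Å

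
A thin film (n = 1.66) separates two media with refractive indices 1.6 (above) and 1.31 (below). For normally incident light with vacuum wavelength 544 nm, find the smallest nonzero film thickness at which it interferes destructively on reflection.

At the upper boundary (n = 1.6 to n = 1.66) the reflected ray undergoes a half-wave phase shift.
Bottom surface (1.66 → 1.31): reflection off a lower-index medium gives no phase shift.
Exactly one π shift → a net half-wave offset.
For weak reflection here: 2 n t = m λ.
Minimum nonzero at m = 1: t = λ / (2 n) = 544 / (2 × 1.66) = 164 nm.

164 nm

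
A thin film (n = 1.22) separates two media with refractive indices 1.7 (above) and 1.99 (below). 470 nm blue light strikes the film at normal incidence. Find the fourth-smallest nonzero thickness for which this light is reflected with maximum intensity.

Ray reflecting at the top interface goes from n = 1.7 toward n = 1.22: no phase shift.
Ray reflecting at the bottom interface goes from n = 1.22 toward n = 1.99: a half-wave phase shift.
The two reflections differ by half a wavelength.
So the condition for constructive reflection is 2 n t = (m + ½) λ.
The fourth-smallest nonzero thickness corresponds to m = 3: t = (m + ½) λ / (2 n) = 3.50 × 470 / (2 × 1.22) = 674 nm.

674 nm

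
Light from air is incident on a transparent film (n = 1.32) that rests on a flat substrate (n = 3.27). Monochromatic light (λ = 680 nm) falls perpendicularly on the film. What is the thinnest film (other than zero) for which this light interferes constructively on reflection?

258 nm

Ray reflecting at the top interface goes from n = 1.0 toward n = 1.32: a half-wave phase shift.
Bottom surface (1.32 → 3.27): reflection off a higher-index medium gives a half-wave phase shift.
Net: no relative phase inversion (both shifts match).
With no net inversion, constructive interference in reflection requires 2 n t = m λ.
Minimum nonzero at m = 1: t = λ / (2 n) = 680 / (2 × 1.32) = 258 nm.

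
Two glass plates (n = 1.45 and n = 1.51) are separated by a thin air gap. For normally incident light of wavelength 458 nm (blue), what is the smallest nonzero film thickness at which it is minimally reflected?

229 nm

Top surface (1.45 → 1.0): reflection off a lower-index medium gives no phase shift.
Ray reflecting at the bottom interface goes from n = 1.0 toward n = 1.51: a half-wave phase shift.
The two reflections differ by half a wavelength.
For minimum reflection here: 2 n t = m λ.
The smallest nonzero thickness corresponds to m = 1: t = m λ / (2 n) = 1.00 × 458 / (2 × 1.0) = 229 nm.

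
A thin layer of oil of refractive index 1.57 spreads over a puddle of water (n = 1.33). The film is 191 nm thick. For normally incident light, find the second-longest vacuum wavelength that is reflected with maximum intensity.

400 nm

Top surface (1.0 → 1.57): reflection off a higher-index medium gives a half-wave phase shift.
At the lower boundary (n = 1.57 to n = 1.33) the reflected ray undergoes no phase shift.
Exactly one π shift → a net half-wave offset.
So the condition for constructive reflection is 2 n t = (m + ½) λ.
λ = 2 n t / (m + ½). The second-longest wavelength is m = 1: λ = 2 × 1.57 × 191 / 1.50 = 400 nm.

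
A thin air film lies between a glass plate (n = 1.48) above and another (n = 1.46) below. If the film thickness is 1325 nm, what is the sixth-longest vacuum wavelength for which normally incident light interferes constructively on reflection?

At the upper boundary (n = 1.48 to n = 1.0) the reflected ray undergoes no phase shift.
Bottom surface (1.0 → 1.46): reflection off a higher-index medium gives a half-wave phase shift.
Net: one phase inversion between the two reflected rays.
So the condition for constructive reflection is 2 n t = (m + ½) λ.
λ = 2 n t / (m + ½). The sixth-longest wavelength is m = 5: λ = 2 × 1.0 × 1325 / 5.50 = 482 nm.

482 nm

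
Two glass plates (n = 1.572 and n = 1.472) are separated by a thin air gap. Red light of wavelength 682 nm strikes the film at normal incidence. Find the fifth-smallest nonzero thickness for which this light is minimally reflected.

1705 nm

At the upper boundary (n = 1.572 to n = 1.0) the reflected ray undergoes no phase shift.
Bottom surface (1.0 → 1.472): reflection off a higher-index medium gives a half-wave phase shift.
The two reflections differ by half a wavelength.
So the condition for destructive reflection is 2 n t = m λ.
The fifth-smallest nonzero thickness corresponds to m = 5: t = m λ / (2 n) = 5.00 × 682 / (2 × 1.0) = 1705 nm.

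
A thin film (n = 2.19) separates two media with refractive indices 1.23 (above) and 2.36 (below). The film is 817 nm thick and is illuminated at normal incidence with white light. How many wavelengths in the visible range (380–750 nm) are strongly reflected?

At the upper boundary (n = 1.23 to n = 2.19) the reflected ray undergoes a half-wave phase shift.
At the lower boundary (n = 2.19 to n = 2.36) the reflected ray undergoes a half-wave phase shift.
Zero or two π shifts → no net half-wave offset.
For strong reflection here: 2 n t = m λ.
λ = 2 n t / m = 3578 / m nm.
m=4: 895 nm (IR); m=5: 716 nm (visible); m=6: 596 nm (visible); m=7: 511 nm (visible); m=8: 447 nm (visible); m=9: 398 nm (visible); m=10: 358 nm (UV).

5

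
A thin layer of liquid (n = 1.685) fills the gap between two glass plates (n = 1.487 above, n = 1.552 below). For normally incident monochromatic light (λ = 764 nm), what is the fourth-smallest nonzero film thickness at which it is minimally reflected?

907 nm

Top surface (1.487 → 1.685): reflection off a higher-index medium gives a half-wave phase shift.
Bottom surface (1.685 → 1.552): reflection off a lower-index medium gives no phase shift.
Net: one phase inversion between the two reflected rays.
With one net inversion, destructive interference in reflection requires 2 n t = m λ.
The fourth-smallest nonzero thickness corresponds to m = 4: t = m λ / (2 n) = 4.00 × 764 / (2 × 1.685) = 907 nm.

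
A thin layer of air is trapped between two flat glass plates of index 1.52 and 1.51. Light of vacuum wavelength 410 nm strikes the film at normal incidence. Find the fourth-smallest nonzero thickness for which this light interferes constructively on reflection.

718 nm

At the upper boundary (n = 1.52 to n = 1.0) the reflected ray undergoes no phase shift.
Ray reflecting at the bottom interface goes from n = 1.0 toward n = 1.51: a half-wave phase shift.
Exactly one π shift → a net half-wave offset.
So the condition for constructive reflection is 2 n t = (m + ½) λ.
The fourth-smallest nonzero thickness corresponds to m = 3: t = (m + ½) λ / (2 n) = 3.50 × 410 / (2 × 1.0) = 718 nm.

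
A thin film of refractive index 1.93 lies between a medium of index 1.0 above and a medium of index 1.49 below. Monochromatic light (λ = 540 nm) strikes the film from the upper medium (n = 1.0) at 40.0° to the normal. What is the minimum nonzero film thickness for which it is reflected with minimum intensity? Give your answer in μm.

Ray reflecting at the top interface goes from n = 1.0 toward n = 1.93: a half-wave phase shift.
At the lower boundary (n = 1.93 to n = 1.49) the reflected ray undergoes no phase shift.
Exactly one π shift → a net half-wave offset.
So the condition for destructive reflection is 2 n t cos θ_r = m λ.
Snell's law: 1.0 sin 40.0° = 1.93 sin θ_r → sin θ_r = 0.333, cos θ_r = 0.943.
Minimum nonzero at m = 1: t = λ / (2 n cos θ_r) = 540 / (2 × 1.93 × 0.943) = 148 nm.

0.148 μm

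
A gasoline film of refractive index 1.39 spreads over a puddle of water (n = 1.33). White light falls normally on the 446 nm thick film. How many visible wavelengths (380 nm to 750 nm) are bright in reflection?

1

Top surface (1.0 → 1.39): reflection off a higher-index medium gives a half-wave phase shift.
Bottom surface (1.39 → 1.33): reflection off a lower-index medium gives no phase shift.
Exactly one π shift → a net half-wave offset.
With one net inversion, constructive interference in reflection requires 2 n t = (m + ½) λ.
λ = 2 n t / (m + ½) = 1240 / (m + ½) nm.
m=1: 827 nm (IR); m=2: 496 nm (visible); m=3: 354 nm (UV).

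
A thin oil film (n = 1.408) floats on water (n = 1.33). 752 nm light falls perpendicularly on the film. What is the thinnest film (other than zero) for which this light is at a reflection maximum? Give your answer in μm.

0.134 μm

Top surface (1.0 → 1.408): reflection off a higher-index medium gives a half-wave phase shift.
At the lower boundary (n = 1.408 to n = 1.33) the reflected ray undergoes no phase shift.
The two reflections differ by half a wavelength.
So the condition for constructive reflection is 2 n t = (m + ½) λ.
Minimum at m = 0: t = λ / (4 n) = 752 / (4 × 1.408) = 134 nm.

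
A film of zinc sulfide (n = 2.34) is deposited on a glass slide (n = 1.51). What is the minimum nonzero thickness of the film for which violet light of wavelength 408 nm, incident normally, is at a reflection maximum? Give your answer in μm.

Top surface (1.0 → 2.34): reflection off a higher-index medium gives a half-wave phase shift.
Ray reflecting at the bottom interface goes from n = 2.34 toward n = 1.51: no phase shift.
Net: one phase inversion between the two reflected rays.
For bright reflection here: 2 n t = (m + ½) λ.
Minimum at m = 0: t = λ / (4 n) = 408 / (4 × 2.34) = 43.6 nm.

0.0436 μm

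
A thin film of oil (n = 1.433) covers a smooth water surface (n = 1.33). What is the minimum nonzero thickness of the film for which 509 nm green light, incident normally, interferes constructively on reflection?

88.8 nm

Ray reflecting at the top interface goes from n = 1.0 toward n = 1.433: a half-wave phase shift.
Bottom surface (1.433 → 1.33): reflection off a lower-index medium gives no phase shift.
The two reflections differ by half a wavelength.
So the condition for constructive reflection is 2 n t = (m + ½) λ.
Minimum at m = 0: t = λ / (4 n) = 509 / (4 × 1.433) = 88.8 nm.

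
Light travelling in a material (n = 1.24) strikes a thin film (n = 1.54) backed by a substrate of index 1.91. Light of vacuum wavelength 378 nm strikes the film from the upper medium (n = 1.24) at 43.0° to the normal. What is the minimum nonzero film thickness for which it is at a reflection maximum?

At the upper boundary (n = 1.24 to n = 1.54) the reflected ray undergoes a half-wave phase shift.
At the lower boundary (n = 1.54 to n = 1.91) the reflected ray undergoes a half-wave phase shift.
Net: no relative phase inversion (both shifts match).
So the condition for constructive reflection is 2 n t cos θ_r = m λ.
Snell's law: 1.24 sin 43.0° = 1.54 sin θ_r → sin θ_r = 0.549, cos θ_r = 0.836.
Minimum nonzero at m = 1: t = λ / (2 n cos θ_r) = 378 / (2 × 1.54 × 0.836) = 147 nm.

147 nm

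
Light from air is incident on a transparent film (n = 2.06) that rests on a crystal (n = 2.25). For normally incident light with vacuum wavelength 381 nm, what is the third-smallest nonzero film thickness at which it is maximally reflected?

Top surface (1.0 → 2.06): reflection off a higher-index medium gives a half-wave phase shift.
Ray reflecting at the bottom interface goes from n = 2.06 toward n = 2.25: a half-wave phase shift.
Net: no relative phase inversion (both shifts match).
For maximum reflection here: 2 n t = m λ.
The third-smallest nonzero thickness corresponds to m = 3: t = m λ / (2 n) = 3.00 × 381 / (2 × 2.06) = 277 nm.

277 nm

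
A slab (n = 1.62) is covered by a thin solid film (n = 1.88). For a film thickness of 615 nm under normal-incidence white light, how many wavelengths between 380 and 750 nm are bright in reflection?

Top surface (1.0 → 1.88): reflection off a higher-index medium gives a half-wave phase shift.
Ray reflecting at the bottom interface goes from n = 1.88 toward n = 1.62: no phase shift.
The two reflections differ by half a wavelength.
For bright reflection here: 2 n t = (m + ½) λ.
λ = 2 n t / (m + ½) = 2312 / (m + ½) nm.
m=2: 925 nm (IR); m=3: 661 nm (visible); m=4: 514 nm (visible); m=5: 420 nm (visible); m=6: 356 nm (UV).

3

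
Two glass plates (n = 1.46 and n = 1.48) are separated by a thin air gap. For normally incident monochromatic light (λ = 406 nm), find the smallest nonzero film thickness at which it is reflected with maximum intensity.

102 nm

Ray reflecting at the top interface goes from n = 1.46 toward n = 1.0: no phase shift.
Ray reflecting at the bottom interface goes from n = 1.0 toward n = 1.48: a half-wave phase shift.
The two reflections differ by half a wavelength.
So the condition for constructive reflection is 2 n t = (m + ½) λ.
Minimum at m = 0: t = λ / (4 n) = 406 / (4 × 1.0) = 102 nm.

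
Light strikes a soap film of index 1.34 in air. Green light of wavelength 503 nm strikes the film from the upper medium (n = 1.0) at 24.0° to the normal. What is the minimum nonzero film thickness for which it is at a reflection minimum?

197 nm

Top surface (1.0 → 1.34): reflection off a higher-index medium gives a half-wave phase shift.
Ray reflecting at the bottom interface goes from n = 1.34 toward n = 1.0: no phase shift.
The two reflections differ by half a wavelength.
With one net inversion, destructive interference in reflection requires 2 n t cos θ_r = m λ.
Snell's law: 1.0 sin 24.0° = 1.34 sin θ_r → sin θ_r = 0.304, cos θ_r = 0.953.
Minimum nonzero at m = 1: t = λ / (2 n cos θ_r) = 503 / (2 × 1.34 × 0.953) = 197 nm.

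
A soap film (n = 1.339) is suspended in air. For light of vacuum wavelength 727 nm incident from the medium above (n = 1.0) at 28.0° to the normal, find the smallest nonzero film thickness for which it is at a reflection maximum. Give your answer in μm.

Ray reflecting at the top interface goes from n = 1.0 toward n = 1.339: a half-wave phase shift.
Ray reflecting at the bottom interface goes from n = 1.339 toward n = 1.0: no phase shift.
Net: one phase inversion between the two reflected rays.
For strong reflection here: 2 n t cos θ_r = (m + ½) λ.
Snell's law: 1.0 sin 28.0° = 1.339 sin θ_r → sin θ_r = 0.351, cos θ_r = 0.937.
Minimum at m = 0: t = λ / (4 n cos θ_r) = 727 / (4 × 1.339 × 0.937) = 145 nm.

0.145 μm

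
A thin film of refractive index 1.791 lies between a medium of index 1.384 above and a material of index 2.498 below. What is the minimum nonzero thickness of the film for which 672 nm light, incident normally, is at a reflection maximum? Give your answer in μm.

0.188 μm

Top surface (1.384 → 1.791): reflection off a higher-index medium gives a half-wave phase shift.
At the lower boundary (n = 1.791 to n = 2.498) the reflected ray undergoes a half-wave phase shift.
The two reflections carry the same phase change, so no net offset.
With no net inversion, constructive interference in reflection requires 2 n t = m λ.
Minimum nonzero at m = 1: t = λ / (2 n) = 672 / (2 × 1.791) = 188 nm.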